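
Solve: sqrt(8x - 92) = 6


Square both sides: 8x - 92 = 6^2 = 36
8x = 36 + 92 = 128
x = 16
Check: sqrt(8*16 - 92) = sqrt(36) = 6 ✓

x = 16


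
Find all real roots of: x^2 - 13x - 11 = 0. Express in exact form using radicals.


Using the quadratic formula: x = (-b ± sqrt(b^2 - 4ac)) / (2a)
Here a = 1, b = -13, c = -11
Discriminant = b^2 - 4ac = (-13)^2 - 4(1)(-11) = 169 + 44 = 213
Since discriminant = 213 > 0, there are two real roots.
x = (13 ± sqrt(213)) / 2
Numerically: x ≈ 13.7973 or x ≈ -0.7973

x = (13 + sqrt(213)) / 2 or x = (13 - sqrt(213)) / 2


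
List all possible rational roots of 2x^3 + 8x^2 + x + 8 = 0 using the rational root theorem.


Rational root theorem: possible roots are ±p/q where:
  p divides the constant term (8): p ∈ {1, 2, 4, 8}
  q divides the leading coefficient (2): q ∈ {1, 2}

All possible rational roots: -8, -4, -2, -1, -1/2, 1/2, 1, 2, 4, 8

-8, -4, -2, -1, -1/2, 1/2, 1, 2, 4, 8


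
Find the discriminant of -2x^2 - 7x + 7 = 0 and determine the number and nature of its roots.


For ax^2 + bx + c = 0, discriminant D = b^2 - 4ac
Here a = -2, b = -7, c = 7
D = (-7)^2 - 4(-2)(7) = 49 + 56 = 105

D = 105 > 0 but not a perfect square
The equation has 2 distinct real irrational roots.

Discriminant = 105, 2 distinct real irrational roots


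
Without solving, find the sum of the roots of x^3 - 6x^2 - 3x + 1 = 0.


By Vieta's formulas for x^3 + bx^2 + cx + d = 0:
  r1 + r2 + r3 = -b/a = 6
  r1*r2 + r1*r3 + r2*r3 = c/a = -3
  r1*r2*r3 = -d/a = -1


Sum = 6


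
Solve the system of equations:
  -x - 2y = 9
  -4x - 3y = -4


Using Cramer's rule:
Determinant D = (-1)(-3) - (-4)(-2) = 3 - 8 = -5
Dx = (9)(-3) - (-4)(-2) = -27 - 8 = -35
Dy = (-1)(-4) - (-4)(9) = 4 + 36 = 40
x = Dx/D = -35/-5 = 7
y = Dy/D = 40/-5 = -8

x = 7, y = -8


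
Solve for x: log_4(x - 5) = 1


Convert to exponential form: x - 5 = 4^1 = 4
x = 4 + 5 = 9
Check: log_4(9 - 5) = log_4(4) = log_4(4) = 1 ✓

x = 9


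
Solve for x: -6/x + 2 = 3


Subtract 2 from both sides: -6/x = 1
Multiply both sides by x: -6 = 1 * x
Divide by 1: x = -6

x = -6


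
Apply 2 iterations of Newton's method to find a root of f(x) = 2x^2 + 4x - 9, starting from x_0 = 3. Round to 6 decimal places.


Newton's method: x_(n+1) = x_n - f(x_n)/f'(x_n)
f(x) = 2x^2 + 4x - 9
f'(x) = 4x + 4

Iteration 1:
  f(3.000000) = 21.000000
  f'(3.000000) = 16.000000
  x_1 = 3.000000 - (21.000000)/(16.000000) = 1.687500

Iteration 2:
  f(1.687500) = 3.445312
  f'(1.687500) = 10.750000
  x_2 = 1.687500 - (3.445312)/(10.750000) = 1.367006

x_2 = 1.367006


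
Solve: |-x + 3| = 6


An absolute value equation |expr| = 6 gives two cases:
Case 1: -x + 3 = 6
  -x = 3, so x = -3
Case 2: -x + 3 = -6
  -x = -9, so x = 9

x = -3, x = 9


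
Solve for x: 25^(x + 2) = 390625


Express both sides with the same base.
390625 = 25^4
Since the bases match, equate exponents: x + 2 = 4
So x = 4 - (2) = 2

x = 2


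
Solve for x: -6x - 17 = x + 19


Starting with: -6x - 17 = x + 19
Move all x terms to left: (-6 - 1)x = 19 + 17
Simplify: -7x = 36
Divide both sides by -7: x = -36/7

x = -36/7


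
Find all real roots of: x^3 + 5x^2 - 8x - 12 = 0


Let p(x) = x^3 + 5x^2 - 8x - 12. By the rational root theorem (leading coefficient 1), any rational root is an integer divisor of 12: try ±1, ±2, ... in turn.
Test x = 1: value = -14 ≠ 0.
Test x = -1: value = 0 ✓, so (x + 1) is a factor.
Synthetic division by (x + 1): bring down 1; 1(-1) + 5 = 4; 4(-1) - 8 = -12; (-12)(-1) - 12 = 0 → quotient x^2 + 4x - 12, remainder 0.
Solve the quadratic x^2 + 4x - 12 = 0: discriminant = 4^2 - 4(1)(-12) = 16 + 48 = 64.
sqrt(64) = 8, so x = (-4 ± 8)/2: x = 2 or x = -6.

x = -6, x = -1, x = 2


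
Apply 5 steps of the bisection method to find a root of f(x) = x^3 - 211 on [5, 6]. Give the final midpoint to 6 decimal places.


f(x) = x^3 - 211
f(5) = -86 < 0
f(6) = 5 > 0

Step 1: midpoint = (5.000000 + 6.000000)/2 = 5.500000
  f(5.500000) = -44.625000
  f(mid) < 0, so root is in [5.500000, 6.000000]

Step 2: midpoint = (5.500000 + 6.000000)/2 = 5.750000
  f(5.750000) = -20.890625
  f(mid) < 0, so root is in [5.750000, 6.000000]

Step 3: midpoint = (5.750000 + 6.000000)/2 = 5.875000
  f(5.875000) = -8.220703
  f(mid) < 0, so root is in [5.875000, 6.000000]

Step 4: midpoint = (5.875000 + 6.000000)/2 = 5.937500
  f(5.937500) = -1.679932
  f(mid) < 0, so root is in [5.937500, 6.000000]

Step 5: midpoint = (5.937500 + 6.000000)/2 = 5.968750
  f(5.968750) = 1.642548
  f(mid) > 0, so root is in [5.937500, 5.968750]

midpoint = 5.968750


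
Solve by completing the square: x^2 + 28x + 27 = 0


Start: x^2 + 28x + 27 = 0
Move constant: x^2 + 28x = -27
Half of 28 is 14, squared is 196
Add 196 to both sides: x^2 + 28x + 196 = 169
(x + 14)^2 = 169
x + 14 = ±13
x = -14 + 13 = -1 or x = -14 - 13 = -27

x = -27, x = -1


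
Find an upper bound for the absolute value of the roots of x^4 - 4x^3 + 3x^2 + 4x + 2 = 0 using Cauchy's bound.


Cauchy's bound: all roots r satisfy |r| <= 1 + max(|a_i/a_n|) for i = 0,...,n-1
where a_n is the leading coefficient.

Coefficients: [1, -4, 3, 4, 2]
Leading coefficient a_n = 1
Ratios |a_i/a_n|: 4, 3, 4, 2
Maximum ratio: 4
Cauchy's bound: |r| <= 1 + 4 = 5

Upper bound = 5


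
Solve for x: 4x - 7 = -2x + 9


Starting with: 4x - 7 = -2x + 9
Move all x terms to left: (4 + 2)x = 9 + 7
Simplify: 6x = 16
Divide both sides by 6: x = 8/3

x = 8/3


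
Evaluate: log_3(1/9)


We need the exponent such that 3^? = 1/9
3^(-2) = 1/3^2 = 1/9
Therefore log_3(1/9) = -2

-2


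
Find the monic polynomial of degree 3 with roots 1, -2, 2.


A monic polynomial with roots 1, -2, 2 is:
p(x) = (x - 1)(x + 2)(x - 2)
After multiplying by (x - 1): x - 1
After multiplying by (x + 2): x^2 + x - 2
After multiplying by (x - 2): x^3 - x^2 - 4x + 4

x^3 - x^2 - 4x + 4


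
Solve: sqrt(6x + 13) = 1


Square both sides: 6x + 13 = 1^2 = 1
6x = 1 - 13 = -12
x = -2
Check: sqrt(6*(-2) + 13) = sqrt(1) = 1 ✓

x = -2


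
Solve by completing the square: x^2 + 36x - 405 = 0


Start: x^2 + 36x - 405 = 0
Move constant: x^2 + 36x = 405
Half of 36 is 18, squared is 324
Add 324 to both sides: x^2 + 36x + 324 = 729
(x + 18)^2 = 729
x + 18 = ±27
x = -18 + 27 = 9 or x = -18 - 27 = -45

x = -45, x = 9


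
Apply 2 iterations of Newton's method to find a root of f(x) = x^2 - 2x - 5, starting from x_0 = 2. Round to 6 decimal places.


Newton's method: x_(n+1) = x_n - f(x_n)/f'(x_n)
f(x) = x^2 - 2x - 5
f'(x) = 2x - 2

Iteration 1:
  f(2.000000) = -5.000000
  f'(2.000000) = 2.000000
  x_1 = 2.000000 - (-5.000000)/(2.000000) = 4.500000

Iteration 2:
  f(4.500000) = 6.250000
  f'(4.500000) = 7.000000
  x_2 = 4.500000 - (6.250000)/(7.000000) = 3.607143

x_2 = 3.607143


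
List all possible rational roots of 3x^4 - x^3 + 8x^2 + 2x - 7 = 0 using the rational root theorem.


Rational root theorem: possible roots are ±p/q where:
  p divides the constant term (-7): p ∈ {1, 7}
  q divides the leading coefficient (3): q ∈ {1, 3}

All possible rational roots: -7, -7/3, -1, -1/3, 1/3, 1, 7/3, 7

-7, -7/3, -1, -1/3, 1/3, 1, 7/3, 7


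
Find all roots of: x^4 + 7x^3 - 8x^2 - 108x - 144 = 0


Let p(x) = x^4 + 7x^3 - 8x^2 - 108x - 144. By the rational root theorem (leading coefficient 1), any rational root is an integer divisor of 144: try ±1, ±2, ... in turn.
Test x = 1: value = -252 ≠ 0.
Test x = -1: value = -50 ≠ 0.
Test x = 2: value = -320 ≠ 0.
Test x = -2: value = 0 ✓, so (x + 2) is a factor.
Synthetic division by (x + 2): bring down 1; 1(-2) + 7 = 5; 5(-2) - 8 = -18; (-18)(-2) - 108 = -72; (-72)(-2) - 144 = 0 → quotient x^3 + 5x^2 - 18x - 72, remainder 0.
Continue with the quotient x^3 + 5x^2 - 18x - 72 (candidates must divide 72; re-test x = -2 first in case it repeats).
Test x = -2: value = -24 ≠ 0.
Test x = 3: value = -54 ≠ 0.
Test x = -3: value = 0 ✓, so (x + 3) is a factor.
Synthetic division by (x + 3): bring down 1; 1(-3) + 5 = 2; 2(-3) - 18 = -24; (-24)(-3) - 72 = 0 → quotient x^2 + 2x - 24, remainder 0.
Solve the quadratic x^2 + 2x - 24 = 0: discriminant = 2^2 - 4(1)(-24) = 4 + 96 = 100.
sqrt(100) = 10, so x = (-2 ± 10)/2: x = 4 or x = -6.
Collecting all roots found:

x = -6, x = -3, x = -2, x = 4


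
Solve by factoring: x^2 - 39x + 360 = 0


We need two numbers that multiply to 360 and add to -39.
Those numbers are -15 and -24 (since (-15) * (-24) = 360 and (-15) + (-24) = -39).
So x^2 - 39x + 360 = (x - 15)(x - 24) = 0
Setting each factor to zero: x = 15 or x = 24

x = 15, x = 24


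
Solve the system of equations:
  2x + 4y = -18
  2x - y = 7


Using Cramer's rule:
Determinant D = (2)(-1) - (2)(4) = -2 - 8 = -10
Dx = (-18)(-1) - (7)(4) = 18 - 28 = -10
Dy = (2)(7) - (2)(-18) = 14 + 36 = 50
x = Dx/D = -10/-10 = 1
y = Dy/D = 50/-10 = -5

x = 1, y = -5


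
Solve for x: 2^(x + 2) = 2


Express both sides with the same base.
2 = 2^1
Since the bases match, equate exponents: x + 2 = 1
So x = 1 - (2) = -1

x = -1


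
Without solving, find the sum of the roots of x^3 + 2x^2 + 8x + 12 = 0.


By Vieta's formulas for x^3 + bx^2 + cx + d = 0:
  r1 + r2 + r3 = -b/a = -2
  r1*r2 + r1*r3 + r2*r3 = c/a = 8
  r1*r2*r3 = -d/a = -12


Sum = -2


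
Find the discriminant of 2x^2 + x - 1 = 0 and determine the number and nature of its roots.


For ax^2 + bx + c = 0, discriminant D = b^2 - 4ac
Here a = 2, b = 1, c = -1
D = (1)^2 - 4(2)(-1) = 1 + 8 = 9

D = 9 > 0 and is a perfect square (sqrt = 3)
The equation has 2 distinct real rational roots.

Discriminant = 9, 2 distinct real rational roots


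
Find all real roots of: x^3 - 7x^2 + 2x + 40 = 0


Let p(x) = x^3 - 7x^2 + 2x + 40. By the rational root theorem (leading coefficient 1), any rational root is an integer divisor of 40: try ±1, ±2, ... in turn.
Test x = 1: value = 36 ≠ 0.
Test x = -1: value = 30 ≠ 0.
Test x = 2: value = 24 ≠ 0.
Test x = -2: value = 0 ✓, so (x + 2) is a factor.
Synthetic division by (x + 2): bring down 1; 1(-2) - 7 = -9; (-9)(-2) + 2 = 20; 20(-2) + 40 = 0 → quotient x^2 - 9x + 20, remainder 0.
Solve the quadratic x^2 - 9x + 20 = 0: discriminant = (-9)^2 - 4(1)(20) = 81 - 80 = 1.
sqrt(1) = 1, so x = (9 ± 1)/2: x = 5 or x = 4.

x = -2, x = 4, x = 5


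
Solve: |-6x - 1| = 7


An absolute value equation |expr| = 7 gives two cases:
Case 1: -6x - 1 = 7
  -6x = 8, so x = -4/3
Case 2: -6x - 1 = -7
  -6x = -6, so x = 1

x = -4/3, x = 1


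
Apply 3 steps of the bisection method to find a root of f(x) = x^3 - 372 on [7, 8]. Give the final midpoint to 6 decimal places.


f(x) = x^3 - 372
f(7) = -29 < 0
f(8) = 140 > 0

Step 1: midpoint = (7.000000 + 8.000000)/2 = 7.500000
  f(7.500000) = 49.875000
  f(mid) > 0, so root is in [7.000000, 7.500000]

Step 2: midpoint = (7.000000 + 7.500000)/2 = 7.250000
  f(7.250000) = 9.078125
  f(mid) > 0, so root is in [7.000000, 7.250000]

Step 3: midpoint = (7.000000 + 7.250000)/2 = 7.125000
  f(7.125000) = -10.294922
  f(mid) < 0, so root is in [7.125000, 7.250000]

midpoint = 7.125000


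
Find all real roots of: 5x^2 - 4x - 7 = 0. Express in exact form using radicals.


Using the quadratic formula: x = (-b ± sqrt(b^2 - 4ac)) / (2a)
Here a = 5, b = -4, c = -7
Discriminant = b^2 - 4ac = (-4)^2 - 4(5)(-7) = 16 + 140 = 156
Since discriminant = 156 > 0, there are two real roots.
x = (4 ± 2*sqrt(39)) / 10
Simplifying: x = (2 ± sqrt(39)) / 5
Numerically: x ≈ 1.6490 or x ≈ -0.8490

x = (2 + sqrt(39)) / 5 or x = (2 - sqrt(39)) / 5


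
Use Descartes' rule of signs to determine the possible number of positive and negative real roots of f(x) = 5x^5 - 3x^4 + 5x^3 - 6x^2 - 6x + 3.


Descartes' rule of signs:

For positive roots, count sign changes in f(x) = 5x^5 - 3x^4 + 5x^3 - 6x^2 - 6x + 3:
Signs of coefficients: +, -, +, -, -, +
Number of sign changes: 4
Possible positive real roots: 4, 2, 0

For negative roots, examine f(-x) = -5x^5 - 3x^4 - 5x^3 - 6x^2 + 6x + 3:
Signs of coefficients: -, -, -, -, +, +
Number of sign changes: 1
Possible negative real roots: 1

Positive roots: 4 or 2 or 0; Negative roots: 1


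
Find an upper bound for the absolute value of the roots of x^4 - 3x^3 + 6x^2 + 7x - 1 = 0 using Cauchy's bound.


Cauchy's bound: all roots r satisfy |r| <= 1 + max(|a_i/a_n|) for i = 0,...,n-1
where a_n is the leading coefficient.

Coefficients: [1, -3, 6, 7, -1]
Leading coefficient a_n = 1
Ratios |a_i/a_n|: 3, 6, 7, 1
Maximum ratio: 7
Cauchy's bound: |r| <= 1 + 7 = 8

Upper bound = 8


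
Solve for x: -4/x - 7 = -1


Subtract -7 from both sides: -4/x = 6
Multiply both sides by x: -4 = 6 * x
Divide by 6: x = -2/3

x = -2/3


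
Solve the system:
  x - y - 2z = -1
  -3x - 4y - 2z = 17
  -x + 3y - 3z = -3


Using Cramer's rule. Expand each determinant along the first row.
D  = 1*[(-4)*(-3) - (-2)*3] - (-1)*[(-3)*(-3) - (-2)*(-1)] + (-2)*[(-3)*3 - (-4)*(-1)]
  = 1*(18) - (-1)*(7) + (-2)*(-13) = 51
Dx = (-1)*[(-4)*(-3) - (-2)*3] - (-1)*[17*(-3) - (-2)*(-3)] + (-2)*[17*3 - (-4)*(-3)]
  = (-1)*(18) - (-1)*(-57) + (-2)*(39) = -153
Dy = 1*[17*(-3) - (-2)*(-3)] - (-1)*[(-3)*(-3) - (-2)*(-1)] + (-2)*[(-3)*(-3) - 17*(-1)]
  = 1*(-57) - (-1)*(7) + (-2)*(26) = -102
Dz = 1*[(-4)*(-3) - 17*3] - (-1)*[(-3)*(-3) - 17*(-1)] + (-1)*[(-3)*3 - (-4)*(-1)]
  = 1*(-39) - (-1)*(26) + (-1)*(-13) = 0
x = Dx/D = -153/51 = -3, y = Dy/D = -102/51 = -2, z = Dz/D = 0/51 = 0
Check eq1: (1)(-3) + (-1)(-2) + (-2)(0) = -1 = -1 ✓
Check eq2: (-3)(-3) + (-4)(-2) + (-2)(0) = 17 = 17 ✓
Check eq3: (-1)(-3) + (3)(-2) + (-3)(0) = -3 = -3 ✓

x = -3, y = -2, z = 0


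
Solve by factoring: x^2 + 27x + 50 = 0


We need two numbers that multiply to 50 and add to 27.
Those numbers are 2 and 25 (since 2 * 25 = 50 and 2 + 25 = 27).
So x^2 + 27x + 50 = (x + 2)(x + 25) = 0
Setting each factor to zero: x = -2 or x = -25

x = -25, x = -2


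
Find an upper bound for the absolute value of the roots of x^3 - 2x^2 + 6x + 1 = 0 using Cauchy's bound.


Cauchy's bound: all roots r satisfy |r| <= 1 + max(|a_i/a_n|) for i = 0,...,n-1
where a_n is the leading coefficient.

Coefficients: [1, -2, 6, 1]
Leading coefficient a_n = 1
Ratios |a_i/a_n|: 2, 6, 1
Maximum ratio: 6
Cauchy's bound: |r| <= 1 + 6 = 7

Upper bound = 7


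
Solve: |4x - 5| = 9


An absolute value equation |expr| = 9 gives two cases:
Case 1: 4x - 5 = 9
  4x = 14, so x = 7/2
Case 2: 4x - 5 = -9
  4x = -4, so x = -1

x = -1, x = 7/2


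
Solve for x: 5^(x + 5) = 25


Express both sides with the same base.
25 = 5^2
Since the bases match, equate exponents: x + 5 = 2
So x = 2 - (5) = -3

x = -3


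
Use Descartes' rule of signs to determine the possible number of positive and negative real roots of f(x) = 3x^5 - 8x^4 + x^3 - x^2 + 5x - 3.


Descartes' rule of signs:

For positive roots, count sign changes in f(x) = 3x^5 - 8x^4 + x^3 - x^2 + 5x - 3:
Signs of coefficients: +, -, +, -, +, -
Number of sign changes: 5
Possible positive real roots: 5, 3, 1

For negative roots, examine f(-x) = -3x^5 - 8x^4 - x^3 - x^2 - 5x - 3:
Signs of coefficients: -, -, -, -, -, -
Number of sign changes: 0
Possible negative real roots: 0

Positive roots: 5 or 3 or 1; Negative roots: 0


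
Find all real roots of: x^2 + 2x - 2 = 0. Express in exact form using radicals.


Using the quadratic formula: x = (-b ± sqrt(b^2 - 4ac)) / (2a)
Here a = 1, b = 2, c = -2
Discriminant = b^2 - 4ac = 2^2 - 4(1)(-2) = 4 + 8 = 12
Since discriminant = 12 > 0, there are two real roots.
x = (-2 ± 2*sqrt(3)) / 2
Simplifying: x = -1 ± sqrt(3)
Numerically: x ≈ 0.7321 or x ≈ -2.7321

x = -1 + sqrt(3) or x = -1 - sqrt(3)


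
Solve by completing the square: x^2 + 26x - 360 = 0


Start: x^2 + 26x - 360 = 0
Move constant: x^2 + 26x = 360
Half of 26 is 13, squared is 169
Add 169 to both sides: x^2 + 26x + 169 = 529
(x + 13)^2 = 529
x + 13 = ±23
x = -13 + 23 = 10 or x = -13 - 23 = -36

x = -36, x = 10


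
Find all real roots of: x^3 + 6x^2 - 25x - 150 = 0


Let p(x) = x^3 + 6x^2 - 25x - 150. By the rational root theorem (leading coefficient 1), any rational root is an integer divisor of 150: try ±1, ±2, ... in turn.
Test x = 1: value = -168 ≠ 0.
Test x = -1: value = -120 ≠ 0.
Test x = 2: value = -168 ≠ 0.
Test x = -2: value = -84 ≠ 0.
Test x = 3: value = -144 ≠ 0.
Test x = -3: value = -48 ≠ 0.
Test x = 5: value = 0 ✓, so (x - 5) is a factor.
Synthetic division by (x - 5): bring down 1; 1(5) + 6 = 11; 11(5) - 25 = 30; 30(5) - 150 = 0 → quotient x^2 + 11x + 30, remainder 0.
Solve the quadratic x^2 + 11x + 30 = 0: discriminant = 11^2 - 4(1)(30) = 121 - 120 = 1.
sqrt(1) = 1, so x = (-11 ± 1)/2: x = -5 or x = -6.

x = -6, x = -5, x = 5


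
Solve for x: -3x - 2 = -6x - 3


Starting with: -3x - 2 = -6x - 3
Move all x terms to left: (-3 + 6)x = -3 + 2
Simplify: 3x = -1
Divide both sides by 3: x = -1/3

x = -1/3


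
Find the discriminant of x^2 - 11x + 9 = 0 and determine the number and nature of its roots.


For ax^2 + bx + c = 0, discriminant D = b^2 - 4ac
Here a = 1, b = -11, c = 9
D = (-11)^2 - 4(1)(9) = 121 - 36 = 85

D = 85 > 0 but not a perfect square
The equation has 2 distinct real irrational roots.

Discriminant = 85, 2 distinct real irrational roots


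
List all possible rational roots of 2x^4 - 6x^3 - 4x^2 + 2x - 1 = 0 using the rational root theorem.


Rational root theorem: possible roots are ±p/q where:
  p divides the constant term (-1): p ∈ {1}
  q divides the leading coefficient (2): q ∈ {1, 2}

All possible rational roots: -1, -1/2, 1/2, 1

-1, -1/2, 1/2, 1


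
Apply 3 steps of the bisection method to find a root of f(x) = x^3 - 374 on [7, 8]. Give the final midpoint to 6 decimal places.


f(x) = x^3 - 374
f(7) = -31 < 0
f(8) = 138 > 0

Step 1: midpoint = (7.000000 + 8.000000)/2 = 7.500000
  f(7.500000) = 47.875000
  f(mid) > 0, so root is in [7.000000, 7.500000]

Step 2: midpoint = (7.000000 + 7.500000)/2 = 7.250000
  f(7.250000) = 7.078125
  f(mid) > 0, so root is in [7.000000, 7.250000]

Step 3: midpoint = (7.000000 + 7.250000)/2 = 7.125000
  f(7.125000) = -12.294922
  f(mid) < 0, so root is in [7.125000, 7.250000]

midpoint = 7.125000


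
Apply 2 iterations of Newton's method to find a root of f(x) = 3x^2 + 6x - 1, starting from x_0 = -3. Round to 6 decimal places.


Newton's method: x_(n+1) = x_n - f(x_n)/f'(x_n)
f(x) = 3x^2 + 6x - 1
f'(x) = 6x + 6

Iteration 1:
  f(-3.000000) = 8.000000
  f'(-3.000000) = -12.000000
  x_1 = -3.000000 - (8.000000)/(-12.000000) = -2.333333

Iteration 2:
  f(-2.333333) = 1.333333
  f'(-2.333333) = -8.000000
  x_2 = -2.333333 - (1.333333)/(-8.000000) = -2.166667

x_2 = -2.166667


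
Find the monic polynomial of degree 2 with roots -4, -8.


A monic polynomial with roots -4, -8 is:
p(x) = (x + 4)(x + 8)
After multiplying by (x + 4): x + 4
After multiplying by (x + 8): x^2 + 12x + 32

x^2 + 12x + 32


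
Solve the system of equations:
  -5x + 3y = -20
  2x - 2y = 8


Using Cramer's rule:
Determinant D = (-5)(-2) - (2)(3) = 10 - 6 = 4
Dx = (-20)(-2) - (8)(3) = 40 - 24 = 16
Dy = (-5)(8) - (2)(-20) = -40 + 40 = 0
x = Dx/D = 16/4 = 4
y = Dy/D = 0/4 = 0

x = 4, y = 0


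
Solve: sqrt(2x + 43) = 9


Square both sides: 2x + 43 = 9^2 = 81
2x = 81 - 43 = 38
x = 19
Check: sqrt(2*19 + 43) = sqrt(81) = 9 ✓

x = 19


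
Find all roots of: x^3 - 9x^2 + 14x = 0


The constant term is 0, so x = 0 is a root. Factor out x:
  x^2 - 9x + 14 = 0
Solve the quadratic x^2 - 9x + 14 = 0: discriminant = (-9)^2 - 4(1)(14) = 81 - 56 = 25.
sqrt(25) = 5, so x = (9 ± 5)/2: x = 7 or x = 2.
Collecting all roots found:

x = 0, x = 2, x = 7


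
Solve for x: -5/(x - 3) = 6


Multiply both sides by (x - 3): -5 = 6(x - 3)
Distribute: -5 = 6x - 18
6x = -5 + 18 = 13
x = 13/6

x = 13/6


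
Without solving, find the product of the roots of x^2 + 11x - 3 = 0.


By Vieta's formulas for ax^2 + bx + c = 0:
  Sum of roots = -b/a
  Product of roots = c/a

Here a = 1, b = 11, c = -3
Sum = -(11)/1 = -11
Product = -3/1 = -3

Product = -3


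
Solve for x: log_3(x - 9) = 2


Convert to exponential form: x - 9 = 3^2 = 9
x = 9 + 9 = 18
Check: log_3(18 - 9) = log_3(9) = log_3(9) = 2 ✓

x = 18


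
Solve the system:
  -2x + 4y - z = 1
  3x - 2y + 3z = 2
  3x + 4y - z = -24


Using Cramer's rule. Expand each determinant along the first row.
D  = (-2)*[(-2)*(-1) - 3*4] - 4*[3*(-1) - 3*3] + (-1)*[3*4 - (-2)*3]
  = (-2)*(-10) - 4*(-12) + (-1)*(18) = 50
Dx = 1*[(-2)*(-1) - 3*4] - 4*[2*(-1) - 3*(-24)] + (-1)*[2*4 - (-2)*(-24)]
  = 1*(-10) - 4*(70) + (-1)*(-40) = -250
Dy = (-2)*[2*(-1) - 3*(-24)] - 1*[3*(-1) - 3*3] + (-1)*[3*(-24) - 2*3]
  = (-2)*(70) - 1*(-12) + (-1)*(-78) = -50
Dz = (-2)*[(-2)*(-24) - 2*4] - 4*[3*(-24) - 2*3] + 1*[3*4 - (-2)*3]
  = (-2)*(40) - 4*(-78) + 1*(18) = 250
x = Dx/D = -250/50 = -5, y = Dy/D = -50/50 = -1, z = Dz/D = 250/50 = 5
Check eq1: (-2)(-5) + (4)(-1) + (-1)(5) = 1 = 1 ✓
Check eq2: (3)(-5) + (-2)(-1) + (3)(5) = 2 = 2 ✓
Check eq3: (3)(-5) + (4)(-1) + (-1)(5) = -24 = -24 ✓

x = -5, y = -1, z = 5


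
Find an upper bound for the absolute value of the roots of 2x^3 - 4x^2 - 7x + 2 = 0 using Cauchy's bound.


Cauchy's bound: all roots r satisfy |r| <= 1 + max(|a_i/a_n|) for i = 0,...,n-1
where a_n is the leading coefficient.

Coefficients: [2, -4, -7, 2]
Leading coefficient a_n = 2
Ratios |a_i/a_n|: 2, 7/2, 1
Maximum ratio: 7/2
Cauchy's bound: |r| <= 1 + 7/2 = 9/2

Upper bound = 9/2


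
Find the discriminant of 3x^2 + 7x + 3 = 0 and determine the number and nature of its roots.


For ax^2 + bx + c = 0, discriminant D = b^2 - 4ac
Here a = 3, b = 7, c = 3
D = (7)^2 - 4(3)(3) = 49 - 36 = 13

D = 13 > 0 but not a perfect square
The equation has 2 distinct real irrational roots.

Discriminant = 13, 2 distinct real irrational roots


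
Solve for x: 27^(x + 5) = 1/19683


Express both sides with the same base.
1/19683 = 27^(-3)
Since the bases match, equate exponents: x + 5 = -3
So x = -3 - (5) = -8

x = -8


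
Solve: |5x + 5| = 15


An absolute value equation |expr| = 15 gives two cases:
Case 1: 5x + 5 = 15
  5x = 10, so x = 2
Case 2: 5x + 5 = -15
  5x = -20, so x = -4

x = -4, x = 2


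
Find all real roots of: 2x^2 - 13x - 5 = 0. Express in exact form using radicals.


Using the quadratic formula: x = (-b ± sqrt(b^2 - 4ac)) / (2a)
Here a = 2, b = -13, c = -5
Discriminant = b^2 - 4ac = (-13)^2 - 4(2)(-5) = 169 + 40 = 209
Since discriminant = 209 > 0, there are two real roots.
x = (13 ± sqrt(209)) / 4
Numerically: x ≈ 6.8642 or x ≈ -0.3642

x = (13 + sqrt(209)) / 4 or x = (13 - sqrt(209)) / 4


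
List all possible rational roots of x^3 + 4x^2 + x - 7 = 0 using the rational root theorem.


Rational root theorem: possible roots are ±p/q where:
  p divides the constant term (-7): p ∈ {1, 7}
  q divides the leading coefficient (1): q ∈ {1}

All possible rational roots: -7, -1, 1, 7

-7, -1, 1, 7


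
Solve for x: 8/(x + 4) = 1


Multiply both sides by (x + 4): 8 = 1(x + 4)
Distribute: 8 = x + 4
x = 8 - 4 = 4
x = 4

x = 4


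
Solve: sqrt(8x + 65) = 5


Square both sides: 8x + 65 = 5^2 = 25
8x = 25 - 65 = -40
x = -5
Check: sqrt(8*(-5) + 65) = sqrt(25) = 5 ✓

x = -5


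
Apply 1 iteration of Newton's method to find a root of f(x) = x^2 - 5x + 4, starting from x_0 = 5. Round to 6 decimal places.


Newton's method: x_(n+1) = x_n - f(x_n)/f'(x_n)
f(x) = x^2 - 5x + 4
f'(x) = 2x - 5

Iteration 1:
  f(5.000000) = 4.000000
  f'(5.000000) = 5.000000
  x_1 = 5.000000 - (4.000000)/(5.000000) = 4.200000

x_1 = 4.200000


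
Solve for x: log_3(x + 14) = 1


Convert to exponential form: x + 14 = 3^1 = 3
x = 3 - 14 = -11
Check: log_3(-11 + 14) = log_3(3) = log_3(3) = 1 ✓

x = -11


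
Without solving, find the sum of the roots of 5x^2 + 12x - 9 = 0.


By Vieta's formulas for ax^2 + bx + c = 0:
  Sum of roots = -b/a
  Product of roots = c/a

Here a = 5, b = 12, c = -9
Sum = -(12)/5 = -12/5
Product = -9/5 = -9/5

Sum = -12/5


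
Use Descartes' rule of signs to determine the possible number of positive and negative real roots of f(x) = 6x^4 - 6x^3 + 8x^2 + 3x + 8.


Descartes' rule of signs:

For positive roots, count sign changes in f(x) = 6x^4 - 6x^3 + 8x^2 + 3x + 8:
Signs of coefficients: +, -, +, +, +
Number of sign changes: 2
Possible positive real roots: 2, 0

For negative roots, examine f(-x) = 6x^4 + 6x^3 + 8x^2 - 3x + 8:
Signs of coefficients: +, +, +, -, +
Number of sign changes: 2
Possible negative real roots: 2, 0

Positive roots: 2 or 0; Negative roots: 2 or 0


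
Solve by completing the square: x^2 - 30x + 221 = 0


Start: x^2 - 30x + 221 = 0
Move constant: x^2 - 30x = -221
Half of -30 is -15, squared is 225
Add 225 to both sides: x^2 - 30x + 225 = 4
(x - 15)^2 = 4
x - 15 = ±2
x = 15 + 2 = 17 or x = 15 - 2 = 13

x = 13, x = 17


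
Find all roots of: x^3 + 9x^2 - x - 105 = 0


Let p(x) = x^3 + 9x^2 - x - 105. By the rational root theorem (leading coefficient 1), any rational root is an integer divisor of 105: try ±1, ±2, ... in turn.
Test x = 1: value = -96 ≠ 0.
Test x = -1: value = -96 ≠ 0.
Test x = 3: value = 0 ✓, so (x - 3) is a factor.
Synthetic division by (x - 3): bring down 1; 1(3) + 9 = 12; 12(3) - 1 = 35; 35(3) - 105 = 0 → quotient x^2 + 12x + 35, remainder 0.
Solve the quadratic x^2 + 12x + 35 = 0: discriminant = 12^2 - 4(1)(35) = 144 - 140 = 4.
sqrt(4) = 2, so x = (-12 ± 2)/2: x = -5 or x = -7.
Collecting all roots found:

x = -7, x = -5, x = 3


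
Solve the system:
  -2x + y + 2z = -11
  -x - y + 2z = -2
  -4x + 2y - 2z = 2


Using Cramer's rule. Expand each determinant along the first row.
D  = (-2)*[(-1)*(-2) - 2*2] - 1*[(-1)*(-2) - 2*(-4)] + 2*[(-1)*2 - (-1)*(-4)]
  = (-2)*(-2) - 1*(10) + 2*(-6) = -18
Dx = (-11)*[(-1)*(-2) - 2*2] - 1*[(-2)*(-2) - 2*2] + 2*[(-2)*2 - (-1)*2]
  = (-11)*(-2) - 1*(0) + 2*(-2) = 18
Dy = (-2)*[(-2)*(-2) - 2*2] - (-11)*[(-1)*(-2) - 2*(-4)] + 2*[(-1)*2 - (-2)*(-4)]
  = (-2)*(0) - (-11)*(10) + 2*(-10) = 90
Dz = (-2)*[(-1)*2 - (-2)*2] - 1*[(-1)*2 - (-2)*(-4)] + (-11)*[(-1)*2 - (-1)*(-4)]
  = (-2)*(2) - 1*(-10) + (-11)*(-6) = 72
x = Dx/D = 18/-18 = -1, y = Dy/D = 90/-18 = -5, z = Dz/D = 72/-18 = -4
Check eq1: (-2)(-1) + (1)(-5) + (2)(-4) = -11 = -11 ✓
Check eq2: (-1)(-1) + (-1)(-5) + (2)(-4) = -2 = -2 ✓
Check eq3: (-4)(-1) + (2)(-5) + (-2)(-4) = 2 = 2 ✓

x = -1, y = -5, z = -4


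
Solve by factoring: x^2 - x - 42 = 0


We need two numbers that multiply to -42 and add to -1.
Those numbers are 6 and -7 (since 6 * (-7) = -42 and 6 + (-7) = -1).
So x^2 - x - 42 = (x + 6)(x - 7) = 0
Setting each factor to zero: x = -6 or x = 7

x = -6, x = 7


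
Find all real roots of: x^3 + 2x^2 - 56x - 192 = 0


Let p(x) = x^3 + 2x^2 - 56x - 192. By the rational root theorem (leading coefficient 1), any rational root is an integer divisor of 192: try ±1, ±2, ... in turn.
Test x = 1: value = -245 ≠ 0.
Test x = -1: value = -135 ≠ 0.
Test x = 2: value = -288 ≠ 0.
Test x = -2: value = -80 ≠ 0.
Test x = 3: value = -315 ≠ 0.
Test x = -3: value = -33 ≠ 0.
Test x = 4: value = -320 ≠ 0.
Test x = -4: value = 0 ✓, so (x + 4) is a factor.
Synthetic division by (x + 4): bring down 1; 1(-4) + 2 = -2; (-2)(-4) - 56 = -48; (-48)(-4) - 192 = 0 → quotient x^2 - 2x - 48, remainder 0.
Solve the quadratic x^2 - 2x - 48 = 0: discriminant = (-2)^2 - 4(1)(-48) = 4 + 192 = 196.
sqrt(196) = 14, so x = (2 ± 14)/2: x = 8 or x = -6.

x = -6, x = -4, x = 8


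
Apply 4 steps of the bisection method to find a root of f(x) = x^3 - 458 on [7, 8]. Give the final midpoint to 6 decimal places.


f(x) = x^3 - 458
f(7) = -115 < 0
f(8) = 54 > 0

Step 1: midpoint = (7.000000 + 8.000000)/2 = 7.500000
  f(7.500000) = -36.125000
  f(mid) < 0, so root is in [7.500000, 8.000000]

Step 2: midpoint = (7.500000 + 8.000000)/2 = 7.750000
  f(7.750000) = 7.484375
  f(mid) > 0, so root is in [7.500000, 7.750000]

Step 3: midpoint = (7.500000 + 7.750000)/2 = 7.625000
  f(7.625000) = -14.677734
  f(mid) < 0, so root is in [7.625000, 7.750000]

Step 4: midpoint = (7.625000 + 7.750000)/2 = 7.687500
  f(7.687500) = -3.686768
  f(mid) < 0, so root is in [7.687500, 7.750000]

midpoint = 7.687500


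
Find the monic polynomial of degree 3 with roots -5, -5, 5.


A monic polynomial with roots -5, -5, 5 is:
p(x) = (x + 5)(x + 5)(x - 5)
After multiplying by (x + 5): x + 5
After multiplying by (x + 5): x^2 + 10x + 25
After multiplying by (x - 5): x^3 + 5x^2 - 25x - 125

x^3 + 5x^2 - 25x - 125


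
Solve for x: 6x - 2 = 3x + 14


Starting with: 6x - 2 = 3x + 14
Move all x terms to left: (6 - 3)x = 14 + 2
Simplify: 3x = 16
Divide both sides by 3: x = 16/3

x = 16/3


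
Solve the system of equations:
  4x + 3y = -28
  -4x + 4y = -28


Using Cramer's rule:
Determinant D = (4)(4) - (-4)(3) = 16 + 12 = 28
Dx = (-28)(4) - (-28)(3) = -112 + 84 = -28
Dy = (4)(-28) - (-4)(-28) = -112 - 112 = -224
x = Dx/D = -28/28 = -1
y = Dy/D = -224/28 = -8

x = -1, y = -8


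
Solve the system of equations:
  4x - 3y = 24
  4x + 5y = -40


Using Cramer's rule:
Determinant D = (4)(5) - (4)(-3) = 20 + 12 = 32
Dx = (24)(5) - (-40)(-3) = 120 - 120 = 0
Dy = (4)(-40) - (4)(24) = -160 - 96 = -256
x = Dx/D = 0/32 = 0
y = Dy/D = -256/32 = -8

x = 0, y = -8


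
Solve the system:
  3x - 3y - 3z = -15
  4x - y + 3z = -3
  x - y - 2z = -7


Using Cramer's rule. Expand each determinant along the first row.
D  = 3*[(-1)*(-2) - 3*(-1)] - (-3)*[4*(-2) - 3*1] + (-3)*[4*(-1) - (-1)*1]
  = 3*(5) - (-3)*(-11) + (-3)*(-3) = -9
Dx = (-15)*[(-1)*(-2) - 3*(-1)] - (-3)*[(-3)*(-2) - 3*(-7)] + (-3)*[(-3)*(-1) - (-1)*(-7)]
  = (-15)*(5) - (-3)*(27) + (-3)*(-4) = 18
Dy = 3*[(-3)*(-2) - 3*(-7)] - (-15)*[4*(-2) - 3*1] + (-3)*[4*(-7) - (-3)*1]
  = 3*(27) - (-15)*(-11) + (-3)*(-25) = -9
Dz = 3*[(-1)*(-7) - (-3)*(-1)] - (-3)*[4*(-7) - (-3)*1] + (-15)*[4*(-1) - (-1)*1]
  = 3*(4) - (-3)*(-25) + (-15)*(-3) = -18
x = Dx/D = 18/-9 = -2, y = Dy/D = -9/-9 = 1, z = Dz/D = -18/-9 = 2
Check eq1: (3)(-2) + (-3)(1) + (-3)(2) = -15 = -15 ✓
Check eq2: (4)(-2) + (-1)(1) + (3)(2) = -3 = -3 ✓
Check eq3: (1)(-2) + (-1)(1) + (-2)(2) = -7 = -7 ✓

x = -2, y = 1, z = 2


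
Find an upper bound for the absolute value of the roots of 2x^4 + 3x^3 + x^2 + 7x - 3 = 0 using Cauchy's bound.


Cauchy's bound: all roots r satisfy |r| <= 1 + max(|a_i/a_n|) for i = 0,...,n-1
where a_n is the leading coefficient.

Coefficients: [2, 3, 1, 7, -3]
Leading coefficient a_n = 2
Ratios |a_i/a_n|: 3/2, 1/2, 7/2, 3/2
Maximum ratio: 7/2
Cauchy's bound: |r| <= 1 + 7/2 = 9/2

Upper bound = 9/2


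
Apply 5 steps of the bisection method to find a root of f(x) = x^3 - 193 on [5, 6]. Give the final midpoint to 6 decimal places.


f(x) = x^3 - 193
f(5) = -68 < 0
f(6) = 23 > 0

Step 1: midpoint = (5.000000 + 6.000000)/2 = 5.500000
  f(5.500000) = -26.625000
  f(mid) < 0, so root is in [5.500000, 6.000000]

Step 2: midpoint = (5.500000 + 6.000000)/2 = 5.750000
  f(5.750000) = -2.890625
  f(mid) < 0, so root is in [5.750000, 6.000000]

Step 3: midpoint = (5.750000 + 6.000000)/2 = 5.875000
  f(5.875000) = 9.779297
  f(mid) > 0, so root is in [5.750000, 5.875000]

Step 4: midpoint = (5.750000 + 5.875000)/2 = 5.812500
  f(5.812500) = 3.376221
  f(mid) > 0, so root is in [5.750000, 5.812500]

Step 5: midpoint = (5.750000 + 5.812500)/2 = 5.781250
  f(5.781250) = 0.225861
  f(mid) > 0, so root is in [5.750000, 5.781250]

midpoint = 5.781250


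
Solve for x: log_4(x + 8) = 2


Convert to exponential form: x + 8 = 4^2 = 16
x = 16 - 8 = 8
Check: log_4(8 + 8) = log_4(16) = log_4(16) = 2 ✓

x = 8


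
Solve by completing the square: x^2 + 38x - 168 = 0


Start: x^2 + 38x - 168 = 0
Move constant: x^2 + 38x = 168
Half of 38 is 19, squared is 361
Add 361 to both sides: x^2 + 38x + 361 = 529
(x + 19)^2 = 529
x + 19 = ±23
x = -19 + 23 = 4 or x = -19 - 23 = -42

x = -42, x = 4


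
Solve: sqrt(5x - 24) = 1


Square both sides: 5x - 24 = 1^2 = 1
5x = 1 + 24 = 25
x = 5
Check: sqrt(5*5 - 24) = sqrt(1) = 1 ✓

x = 5


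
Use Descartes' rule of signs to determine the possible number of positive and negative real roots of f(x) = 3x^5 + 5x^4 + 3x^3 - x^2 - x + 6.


Descartes' rule of signs:

For positive roots, count sign changes in f(x) = 3x^5 + 5x^4 + 3x^3 - x^2 - x + 6:
Signs of coefficients: +, +, +, -, -, +
Number of sign changes: 2
Possible positive real roots: 2, 0

For negative roots, examine f(-x) = -3x^5 + 5x^4 - 3x^3 - x^2 + x + 6:
Signs of coefficients: -, +, -, -, +, +
Number of sign changes: 3
Possible negative real roots: 3, 1

Positive roots: 2 or 0; Negative roots: 3 or 1


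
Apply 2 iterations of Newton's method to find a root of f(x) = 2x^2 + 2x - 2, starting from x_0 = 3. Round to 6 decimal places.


Newton's method: x_(n+1) = x_n - f(x_n)/f'(x_n)
f(x) = 2x^2 + 2x - 2
f'(x) = 4x + 2

Iteration 1:
  f(3.000000) = 22.000000
  f'(3.000000) = 14.000000
  x_1 = 3.000000 - (22.000000)/(14.000000) = 1.428571

Iteration 2:
  f(1.428571) = 4.938776
  f'(1.428571) = 7.714286
  x_2 = 1.428571 - (4.938776)/(7.714286) = 0.788360

x_2 = 0.788360


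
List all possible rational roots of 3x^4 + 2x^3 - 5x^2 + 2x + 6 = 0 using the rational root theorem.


Rational root theorem: possible roots are ±p/q where:
  p divides the constant term (6): p ∈ {1, 2, 3, 6}
  q divides the leading coefficient (3): q ∈ {1, 3}

All possible rational roots: -6, -3, -2, -1, -2/3, -1/3, 1/3, 2/3, 1, 2, 3, 6

-6, -3, -2, -1, -2/3, -1/3, 1/3, 2/3, 1, 2, 3, 6


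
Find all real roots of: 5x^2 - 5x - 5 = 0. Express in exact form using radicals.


Using the quadratic formula: x = (-b ± sqrt(b^2 - 4ac)) / (2a)
Here a = 5, b = -5, c = -5
Discriminant = b^2 - 4ac = (-5)^2 - 4(5)(-5) = 25 + 100 = 125
Since discriminant = 125 > 0, there are two real roots.
x = (5 ± 5*sqrt(5)) / 10
Simplifying: x = (1 ± sqrt(5)) / 2
Numerically: x ≈ 1.6180 or x ≈ -0.6180

x = (1 + sqrt(5)) / 2 or x = (1 - sqrt(5)) / 2


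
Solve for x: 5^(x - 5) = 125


Express both sides with the same base.
125 = 5^3
Since the bases match, equate exponents: x - 5 = 3
So x = 3 - (-5) = 8

x = 8


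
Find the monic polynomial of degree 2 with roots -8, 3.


A monic polynomial with roots -8, 3 is:
p(x) = (x + 8)(x - 3)
After multiplying by (x + 8): x + 8
After multiplying by (x - 3): x^2 + 5x - 24

x^2 + 5x - 24


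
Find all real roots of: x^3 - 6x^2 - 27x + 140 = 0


Let p(x) = x^3 - 6x^2 - 27x + 140. By the rational root theorem (leading coefficient 1), any rational root is an integer divisor of 140: try ±1, ±2, ... in turn.
Test x = 1: value = 108 ≠ 0.
Test x = -1: value = 160 ≠ 0.
Test x = 2: value = 70 ≠ 0.
Test x = -2: value = 162 ≠ 0.
Test x = 4: value = 0 ✓, so (x - 4) is a factor.
Synthetic division by (x - 4): bring down 1; 1(4) - 6 = -2; (-2)(4) - 27 = -35; (-35)(4) + 140 = 0 → quotient x^2 - 2x - 35, remainder 0.
Solve the quadratic x^2 - 2x - 35 = 0: discriminant = (-2)^2 - 4(1)(-35) = 4 + 140 = 144.
sqrt(144) = 12, so x = (2 ± 12)/2: x = 7 or x = -5.

x = -5, x = 4, x = 7


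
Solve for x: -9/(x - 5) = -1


Multiply both sides by (x - 5): -9 = -1(x - 5)
Distribute: -9 = -x + 5
-x = -9 - 5 = -14
x = 14

x = 14


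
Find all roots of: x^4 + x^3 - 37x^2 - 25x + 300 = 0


Let p(x) = x^4 + x^3 - 37x^2 - 25x + 300. By the rational root theorem (leading coefficient 1), any rational root is an integer divisor of 300: try ±1, ±2, ... in turn.
Test x = 1: value = 240 ≠ 0.
Test x = -1: value = 288 ≠ 0.
Test x = 2: value = 126 ≠ 0.
Test x = -2: value = 210 ≠ 0.
Test x = 3: value = 0 ✓, so (x - 3) is a factor.
Synthetic division by (x - 3): bring down 1; 1(3) + 1 = 4; 4(3) - 37 = -25; (-25)(3) - 25 = -100; (-100)(3) + 300 = 0 → quotient x^3 + 4x^2 - 25x - 100, remainder 0.
Continue with the quotient x^3 + 4x^2 - 25x - 100 (candidates must divide 100).
Test x = 4: value = -72 ≠ 0.
Test x = -4: value = 0 ✓, so (x + 4) is a factor.
Synthetic division by (x + 4): bring down 1; 1(-4) + 4 = 0; 0(-4) - 25 = -25; (-25)(-4) - 100 = 0 → quotient x^2 - 25, remainder 0.
Solve the quadratic x^2 - 25 = 0: discriminant = 0^2 - 4(1)(-25) = 0 + 100 = 100.
sqrt(100) = 10, so x = (0 ± 10)/2: x = 5 or x = -5.
Collecting all roots found:

x = -5, x = -4, x = 3, x = 5


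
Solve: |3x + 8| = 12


An absolute value equation |expr| = 12 gives two cases:
Case 1: 3x + 8 = 12
  3x = 4, so x = 4/3
Case 2: 3x + 8 = -12
  3x = -20, so x = -20/3

x = -20/3, x = 4/3


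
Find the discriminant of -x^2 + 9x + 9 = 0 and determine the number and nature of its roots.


For ax^2 + bx + c = 0, discriminant D = b^2 - 4ac
Here a = -1, b = 9, c = 9
D = (9)^2 - 4(-1)(9) = 81 + 36 = 117

D = 117 > 0 but not a perfect square
The equation has 2 distinct real irrational roots.

Discriminant = 117, 2 distinct real irrational roots


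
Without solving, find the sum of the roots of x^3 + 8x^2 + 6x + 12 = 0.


By Vieta's formulas for x^3 + bx^2 + cx + d = 0:
  r1 + r2 + r3 = -b/a = -8
  r1*r2 + r1*r3 + r2*r3 = c/a = 6
  r1*r2*r3 = -d/a = -12


Sum = -8


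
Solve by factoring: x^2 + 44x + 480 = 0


We need two numbers that multiply to 480 and add to 44.
Those numbers are 24 and 20 (since 24 * 20 = 480 and 24 + 20 = 44).
So x^2 + 44x + 480 = (x + 24)(x + 20) = 0
Setting each factor to zero: x = -24 or x = -20

x = -24, x = -20


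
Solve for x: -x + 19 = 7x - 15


Starting with: -x + 19 = 7x - 15
Move all x terms to left: (-1 - 7)x = -15 - 19
Simplify: -8x = -34
Divide both sides by -8: x = 17/4

x = 17/4


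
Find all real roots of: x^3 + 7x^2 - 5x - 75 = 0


Let p(x) = x^3 + 7x^2 - 5x - 75. By the rational root theorem (leading coefficient 1), any rational root is an integer divisor of 75: try ±1, ±2, ... in turn.
Test x = 1: value = -72 ≠ 0.
Test x = -1: value = -64 ≠ 0.
Test x = 3: value = 0 ✓, so (x - 3) is a factor.
Synthetic division by (x - 3): bring down 1; 1(3) + 7 = 10; 10(3) - 5 = 25; 25(3) - 75 = 0 → quotient x^2 + 10x + 25, remainder 0.
Solve the quadratic x^2 + 10x + 25 = 0: discriminant = 10^2 - 4(1)(25) = 100 - 100 = 0.
Discriminant = 0, so a double root: x = -10/2 = -5.

x = -5 (multiplicity 2), x = 3


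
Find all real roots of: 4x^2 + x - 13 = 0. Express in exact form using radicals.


Using the quadratic formula: x = (-b ± sqrt(b^2 - 4ac)) / (2a)
Here a = 4, b = 1, c = -13
Discriminant = b^2 - 4ac = 1^2 - 4(4)(-13) = 1 + 208 = 209
Since discriminant = 209 > 0, there are two real roots.
x = (-1 ± sqrt(209)) / 8
Numerically: x ≈ 1.6821 or x ≈ -1.9321

x = (-1 + sqrt(209)) / 8 or x = (-1 - sqrt(209)) / 8


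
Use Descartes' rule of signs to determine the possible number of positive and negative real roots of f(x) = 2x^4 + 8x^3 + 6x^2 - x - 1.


Descartes' rule of signs:

For positive roots, count sign changes in f(x) = 2x^4 + 8x^3 + 6x^2 - x - 1:
Signs of coefficients: +, +, +, -, -
Number of sign changes: 1
Possible positive real roots: 1

For negative roots, examine f(-x) = 2x^4 - 8x^3 + 6x^2 + x - 1:
Signs of coefficients: +, -, +, +, -
Number of sign changes: 3
Possible negative real roots: 3, 1

Positive roots: 1; Negative roots: 3 or 1


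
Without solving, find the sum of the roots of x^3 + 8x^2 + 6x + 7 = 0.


By Vieta's formulas for x^3 + bx^2 + cx + d = 0:
  r1 + r2 + r3 = -b/a = -8
  r1*r2 + r1*r3 + r2*r3 = c/a = 6
  r1*r2*r3 = -d/a = -7


Sum = -8


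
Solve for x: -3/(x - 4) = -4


Multiply both sides by (x - 4): -3 = -4(x - 4)
Distribute: -3 = -4x + 16
-4x = -3 - 16 = -19
x = 19/4

x = 19/4


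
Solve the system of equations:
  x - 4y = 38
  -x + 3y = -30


Using Cramer's rule:
Determinant D = (1)(3) - (-1)(-4) = 3 - 4 = -1
Dx = (38)(3) - (-30)(-4) = 114 - 120 = -6
Dy = (1)(-30) - (-1)(38) = -30 + 38 = 8
x = Dx/D = -6/-1 = 6
y = Dy/D = 8/-1 = -8

x = 6, y = -8


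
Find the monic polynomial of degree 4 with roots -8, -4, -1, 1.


A monic polynomial with roots -8, -4, -1, 1 is:
p(x) = (x + 8)(x + 4)(x + 1)(x - 1)
After multiplying by (x + 8): x + 8
After multiplying by (x + 4): x^2 + 12x + 32
After multiplying by (x + 1): x^3 + 13x^2 + 44x + 32
After multiplying by (x - 1): x^4 + 12x^3 + 31x^2 - 12x - 32

x^4 + 12x^3 + 31x^2 - 12x - 32
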